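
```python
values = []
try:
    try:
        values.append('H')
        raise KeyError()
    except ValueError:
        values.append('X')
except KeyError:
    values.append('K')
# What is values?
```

Step-by-step execution trace:
1. Inner try: `values.append('H')` → values = ['H'].
2. `raise KeyError()` raises KeyError.
3. Inner `except ValueError` does not match KeyError; exception propagates to outer try.
4. Outer `except KeyError` matches → `values.append('K')` → values = ['H', 'K'].
Result: ['H', 'K']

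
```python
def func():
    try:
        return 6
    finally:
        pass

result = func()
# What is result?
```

Step-by-step execution trace:
1. `func()` enters try: `return 6` sets pending return value 6.
2. Before returning, `finally: pass` runs (no effect).
3. func() returns 6 → result = 6.
Result: 6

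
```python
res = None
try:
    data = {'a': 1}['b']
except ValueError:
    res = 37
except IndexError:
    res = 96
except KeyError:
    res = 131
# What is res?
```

Step-by-step execution trace:
1. `data = {'a': 1}['b']` raises KeyError.
2. `except ValueError` does not match KeyError; skipped.
3. `except IndexError` does not match KeyError; skipped.
4. `except KeyError` matches → res = 131.
Result: 131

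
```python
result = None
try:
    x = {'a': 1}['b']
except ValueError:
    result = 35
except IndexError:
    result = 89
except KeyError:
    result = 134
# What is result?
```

Step-by-step execution trace:
1. `x = {'a': 1}['b']` raises KeyError.
2. `except ValueError` does not match KeyError; skipped.
3. `except IndexError` does not match KeyError; skipped.
4. `except KeyError` matches → result = 134.
Result: 134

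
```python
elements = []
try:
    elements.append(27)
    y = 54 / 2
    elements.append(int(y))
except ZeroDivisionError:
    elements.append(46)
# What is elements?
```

Step-by-step execution trace:
1. try: `elements.append(27)` → elements = [27].
2. `y = 54 / 2` → y = 27.0. No exception raised.
3. `elements.append(int(y))` → elements = [27, 27].
4. `except ZeroDivisionError` is skipped (no exception was raised).
Result: [27, 27]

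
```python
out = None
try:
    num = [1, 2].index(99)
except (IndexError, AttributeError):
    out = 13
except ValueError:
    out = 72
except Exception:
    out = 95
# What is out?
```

Step-by-step execution trace:
1. `num = [1, 2].index(99)` raises ValueError.
2. `except (IndexError, AttributeError)` does not match ValueError; skipped.
3. `except ValueError` matches (exact type match) → out = 72.
4. `except Exception` is not reached.
Result: 72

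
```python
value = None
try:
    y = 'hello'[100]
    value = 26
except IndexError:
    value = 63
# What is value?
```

Step-by-step execution trace:
1. `y = 'hello'[100]` raises IndexError.
2. `value = 26` is not reached.
3. `except IndexError` matches → value = 63.
Result: 63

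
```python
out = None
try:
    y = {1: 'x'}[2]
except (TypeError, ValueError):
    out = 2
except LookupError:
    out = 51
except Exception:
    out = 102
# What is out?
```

Step-by-step execution trace:
1. `y = {1: 'x'}[2]` raises KeyError.
2. `except (TypeError, ValueError)` does not match KeyError; skipped.
3. `except LookupError` matches (KeyError is a subclass of LookupError) → out = 51.
4. `except Exception` is not reached.
Result: 51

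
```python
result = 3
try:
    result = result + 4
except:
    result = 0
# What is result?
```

Step-by-step execution trace:
1. result starts at 3.
2. try: `result = result + 4` → result = 7. No exception raised.
3. `except` is skipped.
Result: 7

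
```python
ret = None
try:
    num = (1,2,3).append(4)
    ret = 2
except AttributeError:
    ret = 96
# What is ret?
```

Step-by-step execution trace:
1. `num = (1,2,3).append(4)` raises AttributeError.
2. `ret = 2` is not reached.
3. `except AttributeError` matches → ret = 96.
Result: 96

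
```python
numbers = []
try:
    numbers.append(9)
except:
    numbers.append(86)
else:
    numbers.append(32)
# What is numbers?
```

Step-by-step execution trace:
1. try: `numbers.append(9)` → numbers = [9]. No exception raised.
2. `except` is skipped.
3. `else` runs (try completed without exception): `numbers.append(32)` → numbers = [9, 32].
Result: [9, 32]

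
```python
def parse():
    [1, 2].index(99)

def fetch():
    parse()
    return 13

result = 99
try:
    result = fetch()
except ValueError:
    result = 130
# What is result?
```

Step-by-step execution trace:
1. result starts at 99.
2. try: `fetch()` calls `parse()`.
3. `parse()` evaluates `[1, 2].index(99)`, which raises ValueError; it propagates through fetch (uncaught).
4. `return 13` in fetch is not reached; the assignment to result does not complete.
5. `except ValueError` matches → result = 130.
Result: 130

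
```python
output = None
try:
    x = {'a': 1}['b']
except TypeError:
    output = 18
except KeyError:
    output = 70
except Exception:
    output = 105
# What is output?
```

Step-by-step execution trace:
1. `x = {'a': 1}['b']` raises KeyError.
2. `except TypeError` does not match KeyError; skipped.
3. `except KeyError` matches → output = 70.
4. Remaining except clauses are skipped.
Result: 70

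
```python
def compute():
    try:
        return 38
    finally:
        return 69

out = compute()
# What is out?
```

Step-by-step execution trace:
1. `compute()` enters try: `return 38` sets pending return value 38.
2. Before returning, `finally: return 69` runs and overrides the pending return.
3. compute() returns 69 → out = 69.
Result: 69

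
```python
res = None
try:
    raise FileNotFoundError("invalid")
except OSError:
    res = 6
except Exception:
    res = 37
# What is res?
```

Step-by-step execution trace:
1. `raise FileNotFoundError(...)` raises FileNotFoundError.
2. `except OSError` matches (FileNotFoundError is a subclass of OSError) → res = 6.
3. `except Exception` is not reached.
Result: 6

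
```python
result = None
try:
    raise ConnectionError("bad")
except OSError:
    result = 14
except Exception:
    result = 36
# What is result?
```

Step-by-step execution trace:
1. `raise ConnectionError(...)` raises ConnectionError.
2. `except OSError` matches (ConnectionError is a subclass of OSError) → result = 14.
3. `except Exception` is not reached.
Result: 14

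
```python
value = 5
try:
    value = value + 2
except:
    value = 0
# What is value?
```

Step-by-step execution trace:
1. value starts at 5.
2. try: `value = value + 2` → value = 7. No exception raised.
3. `except` is skipped.
Result: 7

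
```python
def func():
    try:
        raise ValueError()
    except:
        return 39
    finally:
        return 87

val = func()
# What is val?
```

Step-by-step execution trace:
1. `func()` enters try: `raise ValueError()` raises ValueError.
2. bare `except` matches → `return 39` sets pending return value 39.
3. Before returning, `finally: return 87` runs and overrides the pending return.
4. func() returns 87 → val = 87.
Result: 87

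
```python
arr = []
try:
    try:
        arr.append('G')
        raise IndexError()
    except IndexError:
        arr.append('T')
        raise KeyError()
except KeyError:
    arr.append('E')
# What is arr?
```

Step-by-step execution trace:
1. Inner try: `arr.append('G')` → arr = ['G'].
2. `raise IndexError()` raises IndexError.
3. Inner `except IndexError` matches → `arr.append('T')` → arr = ['G', 'T'].
4. `raise KeyError()` raises KeyError; propagates to outer try.
5. Outer `except KeyError` matches → `arr.append('E')` → arr = ['G', 'T', 'E'].
Result: ['G', 'T', 'E']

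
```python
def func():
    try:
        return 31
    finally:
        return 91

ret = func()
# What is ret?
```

Step-by-step execution trace:
1. `func()` enters try: `return 31` sets pending return value 31.
2. Before returning, `finally: return 91` runs and overrides the pending return.
3. func() returns 91 → ret = 91.
Result: 91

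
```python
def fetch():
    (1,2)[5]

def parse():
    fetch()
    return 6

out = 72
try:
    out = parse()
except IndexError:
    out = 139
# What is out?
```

Step-by-step execution trace:
1. out starts at 72.
2. try: `parse()` calls `fetch()`.
3. `fetch()` evaluates `(1,2)[5]`, which raises IndexError; it propagates through parse (uncaught).
4. `return 6` in parse is not reached; the assignment to out does not complete.
5. `except IndexError` matches → out = 139.
Result: 139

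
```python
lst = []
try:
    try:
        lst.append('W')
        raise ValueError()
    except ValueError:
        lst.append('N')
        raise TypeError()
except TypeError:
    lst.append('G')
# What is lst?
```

Step-by-step execution trace:
1. Inner try: `lst.append('W')` → lst = ['W'].
2. `raise ValueError()` raises ValueError.
3. Inner `except ValueError` matches → `lst.append('N')` → lst = ['W', 'N'].
4. `raise TypeError()` raises TypeError; propagates to outer try.
5. Outer `except TypeError` matches → `lst.append('G')` → lst = ['W', 'N', 'G'].
Result: ['W', 'N', 'G']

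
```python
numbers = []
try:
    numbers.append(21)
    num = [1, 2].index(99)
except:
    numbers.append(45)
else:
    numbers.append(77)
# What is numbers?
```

Step-by-step execution trace:
1. try: `numbers.append(21)` → numbers = [21].
2. `num = [1, 2].index(99)` raises ValueError.
3. bare `except` matches → `numbers.append(45)` → numbers = [21, 45].
4. `else` is skipped (an exception was raised).
Result: [21, 45]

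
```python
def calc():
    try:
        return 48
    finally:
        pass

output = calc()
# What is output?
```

Step-by-step execution trace:
1. `calc()` enters try: `return 48` sets pending return value 48.
2. Before returning, `finally: pass` runs (no effect).
3. calc() returns 48 → output = 48.
Result: 48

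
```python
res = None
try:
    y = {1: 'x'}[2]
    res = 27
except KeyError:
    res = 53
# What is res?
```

Step-by-step execution trace:
1. `y = {1: 'x'}[2]` raises KeyError.
2. `res = 27` is not reached.
3. `except KeyError` matches → res = 53.
Result: 53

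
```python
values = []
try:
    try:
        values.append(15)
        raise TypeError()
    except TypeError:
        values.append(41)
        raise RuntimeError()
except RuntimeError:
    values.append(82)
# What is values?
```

Step-by-step execution trace:
1. Inner try: `values.append(15)` → values = [15].
2. `raise TypeError()` raises TypeError.
3. Inner `except TypeError` matches → `values.append(41)` → values = [15, 41].
4. `raise RuntimeError()` raises RuntimeError; propagates to outer try.
5. Outer `except RuntimeError` matches → `values.append(82)` → values = [15, 41, 82].
Result: [15, 41, 82]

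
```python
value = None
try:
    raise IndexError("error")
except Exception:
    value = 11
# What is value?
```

Step-by-step execution trace:
1. `raise IndexError(...)` raises IndexError.
2. `except Exception` matches (IndexError is a subclass of Exception) → value = 11.
Result: 11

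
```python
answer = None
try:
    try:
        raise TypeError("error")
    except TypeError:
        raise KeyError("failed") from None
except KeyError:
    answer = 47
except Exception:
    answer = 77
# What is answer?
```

Step-by-step execution trace:
1. Inner try raises TypeError; inner `except TypeError` catches it.
2. `raise KeyError(...) from None` raises KeyError (from None suppresses __context__, but the active exception is still KeyError).
3. Outer `except KeyError` matches → answer = 47.
4. `except Exception` is not reached.
Result: 47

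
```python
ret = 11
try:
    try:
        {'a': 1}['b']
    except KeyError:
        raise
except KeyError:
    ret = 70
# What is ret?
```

Step-by-step execution trace:
1. Inner try: `{'a': 1}['b']` raises KeyError.
2. Inner `except KeyError` matches; bare `raise` re-raises the same KeyError.
3. Outer `except KeyError` matches → ret = 70.
Result: 70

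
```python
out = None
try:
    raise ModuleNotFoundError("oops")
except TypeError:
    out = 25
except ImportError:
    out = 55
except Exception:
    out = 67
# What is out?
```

Step-by-step execution trace:
1. `raise ModuleNotFoundError(...)` raises ModuleNotFoundError.
2. `except TypeError` does not match (ModuleNotFoundError is not a subclass of TypeError); skipped.
3. `except ImportError` matches (ModuleNotFoundError is a subclass of ImportError) → out = 55.
4. `except Exception` is not reached.
Result: 55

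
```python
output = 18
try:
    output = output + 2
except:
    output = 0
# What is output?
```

Step-by-step execution trace:
1. output starts at 18.
2. try: `output = output + 2` → output = 20. No exception raised.
3. `except` is skipped.
Result: 20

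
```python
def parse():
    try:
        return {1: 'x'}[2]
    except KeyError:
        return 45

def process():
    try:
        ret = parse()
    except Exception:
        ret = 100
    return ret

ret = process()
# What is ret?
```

Step-by-step execution trace:
1. `process()` calls `parse()`.
2. In parse: `{1: 'x'}[2]` raises KeyError; `except KeyError` catches it → returns 45.
3. In process: `ret = parse()` → ret = 45. No exception reaches process.
4. `except Exception` is skipped; process returns 45.
5. ret = 45.
Result: 45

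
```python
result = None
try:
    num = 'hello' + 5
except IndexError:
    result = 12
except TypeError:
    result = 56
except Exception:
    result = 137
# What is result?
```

Step-by-step execution trace:
1. `num = 'hello' + 5` raises TypeError.
2. `except IndexError` does not match TypeError; skipped.
3. `except TypeError` matches → result = 56.
4. Remaining except clauses are skipped.
Result: 56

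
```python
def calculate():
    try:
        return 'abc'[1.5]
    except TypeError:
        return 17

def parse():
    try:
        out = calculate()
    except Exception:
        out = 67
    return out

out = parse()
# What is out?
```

Step-by-step execution trace:
1. `parse()` calls `calculate()`.
2. In calculate: `'abc'[1.5]` raises TypeError; `except TypeError` catches it → returns 17.
3. In parse: `out = calculate()` → out = 17. No exception reaches parse.
4. `except Exception` is skipped; parse returns 17.
5. out = 17.
Result: 17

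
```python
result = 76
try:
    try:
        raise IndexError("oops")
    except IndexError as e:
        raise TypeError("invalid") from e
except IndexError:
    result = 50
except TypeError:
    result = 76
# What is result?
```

Step-by-step execution trace:
1. Inner try raises IndexError; inner `except IndexError as e` catches it.
2. `raise TypeError(...) from e` raises TypeError (IndexError is attached as __cause__, but only TypeError is active).
3. Outer `except IndexError` does not match TypeError; skipped.
4. Outer `except TypeError` matches → result = 76.
Result: 76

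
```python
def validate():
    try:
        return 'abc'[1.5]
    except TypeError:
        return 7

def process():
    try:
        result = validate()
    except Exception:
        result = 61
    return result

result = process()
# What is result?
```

Step-by-step execution trace:
1. `process()` calls `validate()`.
2. In validate: `'abc'[1.5]` raises TypeError; `except TypeError` catches it → returns 7.
3. In process: `result = validate()` → result = 7. No exception reaches process.
4. `except Exception` is skipped; process returns 7.
5. result = 7.
Result: 7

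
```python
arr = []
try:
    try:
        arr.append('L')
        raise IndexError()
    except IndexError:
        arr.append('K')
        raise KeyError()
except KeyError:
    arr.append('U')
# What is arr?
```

Step-by-step execution trace:
1. Inner try: `arr.append('L')` → arr = ['L'].
2. `raise IndexError()` raises IndexError.
3. Inner `except IndexError` matches → `arr.append('K')` → arr = ['L', 'K'].
4. `raise KeyError()` raises KeyError; propagates to outer try.
5. Outer `except KeyError` matches → `arr.append('U')` → arr = ['L', 'K', 'U'].
Result: ['L', 'K', 'U']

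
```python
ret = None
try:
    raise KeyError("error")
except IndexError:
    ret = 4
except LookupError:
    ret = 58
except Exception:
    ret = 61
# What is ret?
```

Step-by-step execution trace:
1. `raise KeyError(...)` raises KeyError.
2. `except IndexError` does not match (KeyError is not a subclass of IndexError); skipped.
3. `except LookupError` matches (KeyError is a subclass of LookupError) → ret = 58.
4. `except Exception` is not reached.
Result: 58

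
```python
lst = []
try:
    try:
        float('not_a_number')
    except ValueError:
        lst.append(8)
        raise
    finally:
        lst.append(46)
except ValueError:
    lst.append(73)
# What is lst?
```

Step-by-step execution trace:
1. Inner try: `float('not_a_number')` raises ValueError.
2. Inner `except ValueError` matches → `lst.append(8)` → lst = [8].
3. bare `raise` re-raises ValueError.
4. Inner `finally` runs during unwinding: `lst.append(46)` → lst = [8, 46].
5. Outer `except ValueError` matches → `lst.append(73)` → lst = [8, 46, 73].
Result: [8, 46, 73]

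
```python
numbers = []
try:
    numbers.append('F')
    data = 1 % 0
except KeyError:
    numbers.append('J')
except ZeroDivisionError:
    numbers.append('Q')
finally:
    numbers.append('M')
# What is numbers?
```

Step-by-step execution trace:
1. try: `numbers.append('F')` → numbers = ['F'].
2. `data = 1 % 0` raises ZeroDivisionError.
3. `except KeyError` does not match ZeroDivisionError; skipped.
4. `except ZeroDivisionError` matches → `numbers.append('Q')` → numbers = ['F', 'Q'].
5. finally always runs: `numbers.append('M')` → numbers = ['F', 'Q', 'M'].
Result: ['F', 'Q', 'M']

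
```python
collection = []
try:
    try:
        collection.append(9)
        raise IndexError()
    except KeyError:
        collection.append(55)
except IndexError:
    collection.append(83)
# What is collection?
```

Step-by-step execution trace:
1. Inner try: `collection.append(9)` → collection = [9].
2. `raise IndexError()` raises IndexError.
3. Inner `except KeyError` does not match IndexError; exception propagates to outer try.
4. Outer `except IndexError` matches → `collection.append(83)` → collection = [9, 83].
Result: [9, 83]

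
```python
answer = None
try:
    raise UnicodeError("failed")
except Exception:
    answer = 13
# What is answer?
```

Step-by-step execution trace:
1. `raise UnicodeError(...)` raises UnicodeError.
2. `except Exception` matches (UnicodeError is a subclass of Exception) → answer = 13.
Result: 13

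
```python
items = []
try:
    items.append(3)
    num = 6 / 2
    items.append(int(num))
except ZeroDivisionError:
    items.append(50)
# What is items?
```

Step-by-step execution trace:
1. try: `items.append(3)` → items = [3].
2. `num = 6 / 2` → num = 3.0. No exception raised.
3. `items.append(int(num))` → items = [3, 3].
4. `except ZeroDivisionError` is skipped (no exception was raised).
Result: [3, 3]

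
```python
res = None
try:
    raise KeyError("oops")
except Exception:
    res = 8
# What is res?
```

Step-by-step execution trace:
1. `raise KeyError(...)` raises KeyError.
2. `except Exception` matches (KeyError is a subclass of Exception) → res = 8.
Result: 8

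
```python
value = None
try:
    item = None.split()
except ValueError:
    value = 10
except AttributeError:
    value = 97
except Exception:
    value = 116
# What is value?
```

Step-by-step execution trace:
1. `item = None.split()` raises AttributeError.
2. `except ValueError` does not match AttributeError; skipped.
3. `except AttributeError` matches → value = 97.
4. Remaining except clauses are skipped.
Result: 97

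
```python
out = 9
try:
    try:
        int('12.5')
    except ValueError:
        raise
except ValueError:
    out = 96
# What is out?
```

Step-by-step execution trace:
1. Inner try: `int('12.5')` raises ValueError.
2. Inner `except ValueError` matches; bare `raise` re-raises the same ValueError.
3. Outer `except ValueError` matches → out = 96.
Result: 96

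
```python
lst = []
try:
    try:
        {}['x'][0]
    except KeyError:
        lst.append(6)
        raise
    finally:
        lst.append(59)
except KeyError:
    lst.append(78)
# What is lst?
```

Step-by-step execution trace:
1. Inner try: `{}['x'][0]` raises KeyError.
2. Inner `except KeyError` matches → `lst.append(6)` → lst = [6].
3. bare `raise` re-raises KeyError.
4. Inner `finally` runs during unwinding: `lst.append(59)` → lst = [6, 59].
5. Outer `except KeyError` matches → `lst.append(78)` → lst = [6, 59, 78].
Result: [6, 59, 78]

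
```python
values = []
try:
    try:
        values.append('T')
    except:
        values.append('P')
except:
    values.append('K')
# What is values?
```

Step-by-step execution trace:
1. Inner try: `values.append('T')` → values = ['T']. No exception raised.
2. Inner `except` is skipped.
3. Inner try completes normally; outer `except` is skipped.
Result: ['T']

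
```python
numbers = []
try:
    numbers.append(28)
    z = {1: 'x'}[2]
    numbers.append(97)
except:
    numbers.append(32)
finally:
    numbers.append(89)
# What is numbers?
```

Step-by-step execution trace:
1. try: `numbers.append(28)` → numbers = [28].
2. `z = {1: 'x'}[2]` raises KeyError; `numbers.append(97)` is not reached.
3. bare `except` matches → `numbers.append(32)` → numbers = [28, 32].
4. finally always runs: `numbers.append(89)` → numbers = [28, 32, 89].
Result: [28, 32, 89]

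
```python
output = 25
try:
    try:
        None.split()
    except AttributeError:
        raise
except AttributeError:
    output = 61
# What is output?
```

Step-by-step execution trace:
1. Inner try: `None.split()` raises AttributeError.
2. Inner `except AttributeError` matches; bare `raise` re-raises the same AttributeError.
3. Outer `except AttributeError` matches → output = 61.
Result: 61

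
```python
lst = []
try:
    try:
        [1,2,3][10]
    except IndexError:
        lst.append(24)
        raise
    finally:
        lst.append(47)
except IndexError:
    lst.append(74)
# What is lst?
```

Step-by-step execution trace:
1. Inner try: `[1,2,3][10]` raises IndexError.
2. Inner `except IndexError` matches → `lst.append(24)` → lst = [24].
3. bare `raise` re-raises IndexError.
4. Inner `finally` runs during unwinding: `lst.append(47)` → lst = [24, 47].
5. Outer `except IndexError` matches → `lst.append(74)` → lst = [24, 47, 74].
Result: [24, 47, 74]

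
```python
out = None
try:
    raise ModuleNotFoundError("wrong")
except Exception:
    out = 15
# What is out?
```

Step-by-step execution trace:
1. `raise ModuleNotFoundError(...)` raises ModuleNotFoundError.
2. `except Exception` matches (ModuleNotFoundError is a subclass of Exception) → out = 15.
Result: 15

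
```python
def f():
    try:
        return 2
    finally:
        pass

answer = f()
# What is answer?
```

Step-by-step execution trace:
1. `f()` enters try: `return 2` sets pending return value 2.
2. Before returning, `finally: pass` runs (no effect).
3. f() returns 2 → answer = 2.
Result: 2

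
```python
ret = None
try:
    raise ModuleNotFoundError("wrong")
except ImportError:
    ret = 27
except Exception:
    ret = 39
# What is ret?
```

Step-by-step execution trace:
1. `raise ModuleNotFoundError(...)` raises ModuleNotFoundError.
2. `except ImportError` matches (ModuleNotFoundError is a subclass of ImportError) → ret = 27.
3. `except Exception` is not reached.
Result: 27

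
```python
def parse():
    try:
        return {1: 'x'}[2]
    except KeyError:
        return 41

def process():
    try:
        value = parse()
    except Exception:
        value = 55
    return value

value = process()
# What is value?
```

Step-by-step execution trace:
1. `process()` calls `parse()`.
2. In parse: `{1: 'x'}[2]` raises KeyError; `except KeyError` catches it → returns 41.
3. In process: `value = parse()` → value = 41. No exception reaches process.
4. `except Exception` is skipped; process returns 41.
5. value = 41.
Result: 41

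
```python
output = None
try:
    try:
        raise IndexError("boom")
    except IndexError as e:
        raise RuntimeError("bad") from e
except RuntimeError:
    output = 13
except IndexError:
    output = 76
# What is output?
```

Step-by-step execution trace:
1. Inner try raises IndexError; inner `except IndexError as e` catches it.
2. `raise RuntimeError(...) from e` raises RuntimeError (IndexError is attached as __cause__, but only RuntimeError is active).
3. Outer `except RuntimeError` matches → output = 13.
4. `except IndexError` is not reached.
Result: 13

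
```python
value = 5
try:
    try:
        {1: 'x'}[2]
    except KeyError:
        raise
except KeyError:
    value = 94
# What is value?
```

Step-by-step execution trace:
1. Inner try: `{1: 'x'}[2]` raises KeyError.
2. Inner `except KeyError` matches; bare `raise` re-raises the same KeyError.
3. Outer `except KeyError` matches → value = 94.
Result: 94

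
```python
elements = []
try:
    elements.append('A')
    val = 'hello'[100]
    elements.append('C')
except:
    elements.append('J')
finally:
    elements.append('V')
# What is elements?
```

Step-by-step execution trace:
1. try: `elements.append('A')` → elements = ['A'].
2. `val = 'hello'[100]` raises IndexError; `elements.append('C')` is not reached.
3. bare `except` matches → `elements.append('J')` → elements = ['A', 'J'].
4. finally always runs: `elements.append('V')` → elements = ['A', 'J', 'V'].
Result: ['A', 'J', 'V']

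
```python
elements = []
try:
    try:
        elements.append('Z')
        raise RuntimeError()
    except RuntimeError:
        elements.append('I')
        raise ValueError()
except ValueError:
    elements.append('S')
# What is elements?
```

Step-by-step execution trace:
1. Inner try: `elements.append('Z')` → elements = ['Z'].
2. `raise RuntimeError()` raises RuntimeError.
3. Inner `except RuntimeError` matches → `elements.append('I')` → elements = ['Z', 'I'].
4. `raise ValueError()` raises ValueError; propagates to outer try.
5. Outer `except ValueError` matches → `elements.append('S')` → elements = ['Z', 'I', 'S'].
Result: ['Z', 'I', 'S']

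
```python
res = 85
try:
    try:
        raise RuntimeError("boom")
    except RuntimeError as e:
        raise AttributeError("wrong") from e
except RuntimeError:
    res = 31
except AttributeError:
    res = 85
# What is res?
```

Step-by-step execution trace:
1. Inner try raises RuntimeError; inner `except RuntimeError as e` catches it.
2. `raise AttributeError(...) from e` raises AttributeError (RuntimeError is attached as __cause__, but only AttributeError is active).
3. Outer `except RuntimeError` does not match AttributeError; skipped.
4. Outer `except AttributeError` matches → res = 85.
Result: 85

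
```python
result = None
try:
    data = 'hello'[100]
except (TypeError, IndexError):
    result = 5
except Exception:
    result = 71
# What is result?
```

Step-by-step execution trace:
1. `data = 'hello'[100]` raises IndexError.
2. `except (TypeError, IndexError)` matches (IndexError is in the tuple) → result = 5.
3. `except Exception` is not reached.
Result: 5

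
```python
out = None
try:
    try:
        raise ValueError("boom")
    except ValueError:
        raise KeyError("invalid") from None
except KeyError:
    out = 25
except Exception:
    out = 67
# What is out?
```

Step-by-step execution trace:
1. Inner try raises ValueError; inner `except ValueError` catches it.
2. `raise KeyError(...) from None` raises KeyError (from None suppresses __context__, but the active exception is still KeyError).
3. Outer `except KeyError` matches → out = 25.
4. `except Exception` is not reached.
Result: 25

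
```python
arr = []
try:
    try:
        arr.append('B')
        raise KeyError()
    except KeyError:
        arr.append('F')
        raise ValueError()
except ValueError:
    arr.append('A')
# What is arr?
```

Step-by-step execution trace:
1. Inner try: `arr.append('B')` → arr = ['B'].
2. `raise KeyError()` raises KeyError.
3. Inner `except KeyError` matches → `arr.append('F')` → arr = ['B', 'F'].
4. `raise ValueError()` raises ValueError; propagates to outer try.
5. Outer `except ValueError` matches → `arr.append('A')` → arr = ['B', 'F', 'A'].
Result: ['B', 'F', 'A']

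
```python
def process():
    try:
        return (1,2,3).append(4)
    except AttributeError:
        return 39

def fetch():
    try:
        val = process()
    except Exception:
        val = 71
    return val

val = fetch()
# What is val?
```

Step-by-step execution trace:
1. `fetch()` calls `process()`.
2. In process: `(1,2,3).append(4)` raises AttributeError; `except AttributeError` catches it → returns 39.
3. In fetch: `val = process()` → val = 39. No exception reaches fetch.
4. `except Exception` is skipped; fetch returns 39.
5. val = 39.
Result: 39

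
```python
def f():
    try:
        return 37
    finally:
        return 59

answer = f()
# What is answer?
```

Step-by-step execution trace:
1. `f()` enters try: `return 37` sets pending return value 37.
2. Before returning, `finally: return 59` runs and overrides the pending return.
3. f() returns 59 → answer = 59.
Result: 59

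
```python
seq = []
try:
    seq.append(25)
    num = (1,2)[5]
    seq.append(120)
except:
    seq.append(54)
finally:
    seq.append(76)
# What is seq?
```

Step-by-step execution trace:
1. try: `seq.append(25)` → seq = [25].
2. `num = (1,2)[5]` raises IndexError; `seq.append(120)` is not reached.
3. bare `except` matches → `seq.append(54)` → seq = [25, 54].
4. finally always runs: `seq.append(76)` → seq = [25, 54, 76].
Result: [25, 54, 76]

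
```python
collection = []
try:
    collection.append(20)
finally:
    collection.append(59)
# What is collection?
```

Step-by-step execution trace:
1. try: `collection.append(20)` → collection = [20].
2. The try body completes without raising.
3. finally always runs: `collection.append(59)` → collection = [20, 59].
Result: [20, 59]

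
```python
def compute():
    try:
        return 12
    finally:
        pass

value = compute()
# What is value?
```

Step-by-step execution trace:
1. `compute()` enters try: `return 12` sets pending return value 12.
2. Before returning, `finally: pass` runs (no effect).
3. compute() returns 12 → value = 12.
Result: 12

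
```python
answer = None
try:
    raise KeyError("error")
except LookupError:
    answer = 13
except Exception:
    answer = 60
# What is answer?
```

Step-by-step execution trace:
1. `raise KeyError(...)` raises KeyError.
2. `except LookupError` matches (KeyError is a subclass of LookupError) → answer = 13.
3. `except Exception` is not reached.
Result: 13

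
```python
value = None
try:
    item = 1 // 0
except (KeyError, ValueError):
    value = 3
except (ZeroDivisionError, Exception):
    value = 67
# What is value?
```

Step-by-step execution trace:
1. `item = 1 // 0` raises ZeroDivisionError.
2. `except (KeyError, ValueError)` does not match ZeroDivisionError; skipped.
3. `except (ZeroDivisionError, Exception)` matches (ZeroDivisionError is in the tuple) → value = 67.
Result: 67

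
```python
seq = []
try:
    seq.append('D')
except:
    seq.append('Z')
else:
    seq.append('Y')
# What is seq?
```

Step-by-step execution trace:
1. try: `seq.append('D')` → seq = ['D']. No exception raised.
2. `except` is skipped.
3. `else` runs (try completed without exception): `seq.append('Y')` → seq = ['D', 'Y'].
Result: ['D', 'Y']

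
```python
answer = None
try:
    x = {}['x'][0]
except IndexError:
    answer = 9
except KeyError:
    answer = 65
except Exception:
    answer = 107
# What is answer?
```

Step-by-step execution trace:
1. `x = {}['x'][0]` raises KeyError.
2. `except IndexError` does not match KeyError; skipped.
3. `except KeyError` matches → answer = 65.
4. Remaining except clauses are skipped.
Result: 65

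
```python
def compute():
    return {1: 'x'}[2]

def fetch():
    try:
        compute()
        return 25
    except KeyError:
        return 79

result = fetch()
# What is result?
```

Step-by-step execution trace:
1. `fetch()` calls `compute()`.
2. `compute()` evaluates `{1: 'x'}[2]`, which raises KeyError; it propagates to the caller.
3. `return 25` is not reached.
4. `except KeyError` in fetch matches → returns 79.
5. result = 79.
Result: 79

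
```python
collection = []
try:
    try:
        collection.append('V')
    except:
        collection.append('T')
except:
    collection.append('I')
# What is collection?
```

Step-by-step execution trace:
1. Inner try: `collection.append('V')` → collection = ['V']. No exception raised.
2. Inner `except` is skipped.
3. Inner try completes normally; outer `except` is skipped.
Result: ['V']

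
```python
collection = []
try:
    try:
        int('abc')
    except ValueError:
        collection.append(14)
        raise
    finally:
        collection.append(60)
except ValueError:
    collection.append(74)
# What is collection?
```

Step-by-step execution trace:
1. Inner try: `int('abc')` raises ValueError.
2. Inner `except ValueError` matches → `collection.append(14)` → collection = [14].
3. bare `raise` re-raises ValueError.
4. Inner `finally` runs during unwinding: `collection.append(60)` → collection = [14, 60].
5. Outer `except ValueError` matches → `collection.append(74)` → collection = [14, 60, 74].
Result: [14, 60, 74]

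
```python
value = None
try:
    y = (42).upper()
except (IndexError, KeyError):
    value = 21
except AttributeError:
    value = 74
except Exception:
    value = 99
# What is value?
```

Step-by-step execution trace:
1. `y = (42).upper()` raises AttributeError.
2. `except (IndexError, KeyError)` does not match AttributeError; skipped.
3. `except AttributeError` matches (exact type match) → value = 74.
4. `except Exception` is not reached.
Result: 74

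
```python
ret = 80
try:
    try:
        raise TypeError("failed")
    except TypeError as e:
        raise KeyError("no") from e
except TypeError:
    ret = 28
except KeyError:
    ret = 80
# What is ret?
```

Step-by-step execution trace:
1. Inner try raises TypeError; inner `except TypeError as e` catches it.
2. `raise KeyError(...) from e` raises KeyError (TypeError is attached as __cause__, but only KeyError is active).
3. Outer `except TypeError` does not match KeyError; skipped.
4. Outer `except KeyError` matches → ret = 80.
Result: 80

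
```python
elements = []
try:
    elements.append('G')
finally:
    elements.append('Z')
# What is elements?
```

Step-by-step execution trace:
1. try: `elements.append('G')` → elements = ['G'].
2. The try body completes without raising.
3. finally always runs: `elements.append('Z')` → elements = ['G', 'Z'].
Result: ['G', 'Z']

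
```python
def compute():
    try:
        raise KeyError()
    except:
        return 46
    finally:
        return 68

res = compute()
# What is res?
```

Step-by-step execution trace:
1. `compute()` enters try: `raise KeyError()` raises KeyError.
2. bare `except` matches → `return 46` sets pending return value 46.
3. Before returning, `finally: return 68` runs and overrides the pending return.
4. compute() returns 68 → res = 68.
Result: 68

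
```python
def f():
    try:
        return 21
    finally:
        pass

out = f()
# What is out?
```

Step-by-step execution trace:
1. `f()` enters try: `return 21` sets pending return value 21.
2. Before returning, `finally: pass` runs (no effect).
3. f() returns 21 → out = 21.
Result: 21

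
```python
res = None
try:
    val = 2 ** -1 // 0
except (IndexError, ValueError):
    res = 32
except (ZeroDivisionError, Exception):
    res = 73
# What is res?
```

Step-by-step execution trace:
1. `val = 2 ** -1 // 0` raises ZeroDivisionError.
2. `except (IndexError, ValueError)` does not match ZeroDivisionError; skipped.
3. `except (ZeroDivisionError, Exception)` matches (ZeroDivisionError is in the tuple) → res = 73.
Result: 73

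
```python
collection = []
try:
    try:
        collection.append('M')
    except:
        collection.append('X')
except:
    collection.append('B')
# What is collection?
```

Step-by-step execution trace:
1. Inner try: `collection.append('M')` → collection = ['M']. No exception raised.
2. Inner `except` is skipped.
3. Inner try completes normally; outer `except` is skipped.
Result: ['M']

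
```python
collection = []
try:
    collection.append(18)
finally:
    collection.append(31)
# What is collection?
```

Step-by-step execution trace:
1. try: `collection.append(18)` → collection = [18].
2. The try body completes without raising.
3. finally always runs: `collection.append(31)` → collection = [18, 31].
Result: [18, 31]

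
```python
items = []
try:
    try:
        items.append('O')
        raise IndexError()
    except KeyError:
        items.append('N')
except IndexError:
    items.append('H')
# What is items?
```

Step-by-step execution trace:
1. Inner try: `items.append('O')` → items = ['O'].
2. `raise IndexError()` raises IndexError.
3. Inner `except KeyError` does not match IndexError; exception propagates to outer try.
4. Outer `except IndexError` matches → `items.append('H')` → items = ['O', 'H'].
Result: ['O', 'H']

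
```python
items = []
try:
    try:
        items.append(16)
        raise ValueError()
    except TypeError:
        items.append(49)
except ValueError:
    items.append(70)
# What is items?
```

Step-by-step execution trace:
1. Inner try: `items.append(16)` → items = [16].
2. `raise ValueError()` raises ValueError.
3. Inner `except TypeError` does not match ValueError; exception propagates to outer try.
4. Outer `except ValueError` matches → `items.append(70)` → items = [16, 70].
Result: [16, 70]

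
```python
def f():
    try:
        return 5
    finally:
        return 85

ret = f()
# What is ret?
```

Step-by-step execution trace:
1. `f()` enters try: `return 5` sets pending return value 5.
2. Before returning, `finally: return 85` runs and overrides the pending return.
3. f() returns 85 → ret = 85.
Result: 85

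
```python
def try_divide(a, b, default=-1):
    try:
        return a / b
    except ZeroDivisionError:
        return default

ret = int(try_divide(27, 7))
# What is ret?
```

Step-by-step execution trace:
1. `try_divide(27, 7)` enters try: `return 27 / 7` → returns 3.857142857142857. No exception raised.
2. `except ZeroDivisionError` is skipped.
3. `int(3.857142857142857)` → 3 → ret = 3.
Result: 3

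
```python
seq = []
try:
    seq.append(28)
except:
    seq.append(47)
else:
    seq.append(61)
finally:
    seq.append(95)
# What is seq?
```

Step-by-step execution trace:
1. try: `seq.append(28)` → seq = [28]. No exception raised.
2. `except` is skipped.
3. `else` runs: `seq.append(61)` → seq = [28, 61].
4. `finally` always runs: `seq.append(95)` → seq = [28, 61, 95].
Result: [28, 61, 95]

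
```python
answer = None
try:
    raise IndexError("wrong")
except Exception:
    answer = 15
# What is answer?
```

Step-by-step execution trace:
1. `raise IndexError(...)` raises IndexError.
2. `except Exception` matches (IndexError is a subclass of Exception) → answer = 15.
Result: 15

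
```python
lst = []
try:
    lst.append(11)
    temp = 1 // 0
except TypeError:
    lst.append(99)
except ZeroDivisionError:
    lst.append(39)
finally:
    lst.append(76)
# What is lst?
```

Step-by-step execution trace:
1. try: `lst.append(11)` → lst = [11].
2. `temp = 1 // 0` raises ZeroDivisionError.
3. `except TypeError` does not match ZeroDivisionError; skipped.
4. `except ZeroDivisionError` matches → `lst.append(39)` → lst = [11, 39].
5. finally always runs: `lst.append(76)` → lst = [11, 39, 76].
Result: [11, 39, 76]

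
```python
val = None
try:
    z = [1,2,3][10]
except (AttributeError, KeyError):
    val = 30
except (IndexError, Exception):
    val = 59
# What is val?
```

Step-by-step execution trace:
1. `z = [1,2,3][10]` raises IndexError.
2. `except (AttributeError, KeyError)` does not match IndexError; skipped.
3. `except (IndexError, Exception)` matches (IndexError is in the tuple) → val = 59.
Result: 59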